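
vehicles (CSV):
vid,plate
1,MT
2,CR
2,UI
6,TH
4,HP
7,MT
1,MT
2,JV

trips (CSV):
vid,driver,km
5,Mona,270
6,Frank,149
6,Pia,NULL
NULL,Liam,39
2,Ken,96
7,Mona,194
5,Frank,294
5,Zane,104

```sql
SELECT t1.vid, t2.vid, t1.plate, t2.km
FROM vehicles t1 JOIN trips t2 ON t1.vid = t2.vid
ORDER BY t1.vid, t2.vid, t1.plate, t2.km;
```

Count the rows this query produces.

6

INNER JOIN keeps only pairs where the ON condition holds.
Matching on t1.vid = t2.vid. A NULL in a compared column never satisfies the condition.
- vid=1: no matching t2 row, dropped.
- vid=2: 1 matching t2 row(s), so 1 row(s) emitted.
- vid=2: 1 matching t2 row(s), so 1 row(s) emitted.
- vid=6: 2 matching t2 row(s), so 2 row(s) emitted.
- vid=4: no matching t2 row, dropped.
- vid=7: 1 matching t2 row(s), so 1 row(s) emitted.
- vid=1: no matching t2 row, dropped.
- vid=2: 1 matching t2 row(s), so 1 row(s) emitted.
Total: 6 rows.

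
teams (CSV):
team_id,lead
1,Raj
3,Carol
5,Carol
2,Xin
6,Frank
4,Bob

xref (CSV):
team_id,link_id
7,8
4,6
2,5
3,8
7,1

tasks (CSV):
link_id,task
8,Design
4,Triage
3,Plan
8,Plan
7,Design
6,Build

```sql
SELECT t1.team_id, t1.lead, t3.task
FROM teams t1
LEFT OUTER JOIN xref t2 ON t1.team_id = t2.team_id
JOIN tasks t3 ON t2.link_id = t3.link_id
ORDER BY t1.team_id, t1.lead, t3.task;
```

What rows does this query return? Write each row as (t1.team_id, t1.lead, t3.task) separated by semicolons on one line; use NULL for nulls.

Joins associate left-to-right: teams LEFT JOIN xref on team_id gives 6 intermediate row(s).
Then INNER JOIN `tasks t3` on link_id: keep only rows whose t2.link_id appears in t3.

(3, Carol, Design); (3, Carol, Plan); (4, Bob, Build)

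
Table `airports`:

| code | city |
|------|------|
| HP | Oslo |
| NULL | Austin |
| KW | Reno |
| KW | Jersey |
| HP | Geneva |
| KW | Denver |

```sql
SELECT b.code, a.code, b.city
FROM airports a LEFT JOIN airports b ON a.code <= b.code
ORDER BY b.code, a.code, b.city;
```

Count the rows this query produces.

20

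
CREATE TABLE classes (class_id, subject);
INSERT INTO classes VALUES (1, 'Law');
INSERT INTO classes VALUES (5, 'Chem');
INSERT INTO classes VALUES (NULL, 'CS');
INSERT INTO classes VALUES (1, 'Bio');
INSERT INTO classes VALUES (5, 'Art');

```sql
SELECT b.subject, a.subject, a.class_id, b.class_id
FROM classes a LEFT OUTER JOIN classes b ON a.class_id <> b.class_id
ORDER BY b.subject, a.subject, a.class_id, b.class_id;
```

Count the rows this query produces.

LEFT JOIN keeps every row from `classes a`; unmatched rows get NULL for `classes b`'s columns.
Matching on a.class_id <> b.class_id. A NULL in a compared column never satisfies the condition.
- a[0] class_id=1 → 2 match(es) in b → 2 row(s).
- a[1] class_id=5 → 2 match(es) in b → 2 row(s).
- a[2] class_id=NULL → no match; kept with NULLs on the b side.
- a[3] class_id=1 → 2 match(es) in b → 2 row(s).
- a[4] class_id=5 → 2 match(es) in b → 2 row(s).
Total: 8 matched + 1 padded = 9 rows.

9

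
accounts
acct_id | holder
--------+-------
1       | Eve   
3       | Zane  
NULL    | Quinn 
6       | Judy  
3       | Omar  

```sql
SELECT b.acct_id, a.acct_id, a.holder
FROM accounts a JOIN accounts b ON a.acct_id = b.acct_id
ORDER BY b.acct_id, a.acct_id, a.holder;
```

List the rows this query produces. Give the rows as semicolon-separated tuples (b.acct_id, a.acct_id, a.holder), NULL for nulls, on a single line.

(1, 1, Eve); (3, 3, Omar); (3, 3, Omar); (3, 3, Zane); (3, 3, Zane); (6, 6, Judy)

INNER JOIN keeps only pairs where the ON condition holds.
Matching on a.acct_id = b.acct_id. A NULL in a compared column never satisfies the condition.
- a (acct_id=1) pairs with 1 row(s) of b.
- a (acct_id=3) pairs with 2 row(s) of b.
- a (acct_id=NULL) has no partner → excluded.
- a (acct_id=6) pairs with 1 row(s) of b.
- a (acct_id=3) pairs with 2 row(s) of b.
After projecting and ordering:
b.acct_id | a.acct_id | a.holder
1 | 1 | Eve
3 | 3 | Omar
3 | 3 | Omar
3 | 3 | Zane
3 | 3 | Zane
6 | 6 | Judy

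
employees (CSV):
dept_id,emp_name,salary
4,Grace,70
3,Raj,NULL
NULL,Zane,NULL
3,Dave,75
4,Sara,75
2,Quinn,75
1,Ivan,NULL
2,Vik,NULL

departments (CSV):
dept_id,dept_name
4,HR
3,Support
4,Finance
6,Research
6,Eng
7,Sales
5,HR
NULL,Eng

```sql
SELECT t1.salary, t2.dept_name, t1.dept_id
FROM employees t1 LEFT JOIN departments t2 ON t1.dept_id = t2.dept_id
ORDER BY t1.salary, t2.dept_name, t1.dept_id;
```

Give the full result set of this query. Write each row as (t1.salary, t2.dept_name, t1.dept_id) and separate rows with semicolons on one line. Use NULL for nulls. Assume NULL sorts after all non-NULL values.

(70, Finance, 4); (70, HR, 4); (75, Finance, 4); (75, HR, 4); (75, Support, 3); (75, NULL, 2); (NULL, Support, 3); (NULL, NULL, 1); (NULL, NULL, 2); (NULL, NULL, NULL)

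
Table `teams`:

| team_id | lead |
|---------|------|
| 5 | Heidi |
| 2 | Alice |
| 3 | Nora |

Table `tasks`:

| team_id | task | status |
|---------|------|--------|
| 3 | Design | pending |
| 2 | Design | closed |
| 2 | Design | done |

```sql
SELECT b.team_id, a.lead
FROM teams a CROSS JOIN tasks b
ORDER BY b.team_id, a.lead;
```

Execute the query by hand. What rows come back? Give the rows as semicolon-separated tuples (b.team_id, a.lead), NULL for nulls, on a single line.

CROSS JOIN pairs every row of `teams` with every row of `tasks`: 3 × 3 = 9 rows.
After projecting and ordering:
b.team_id | a.lead
2 | Alice
2 | Alice
2 | Heidi
2 | Heidi
2 | Nora
2 | Nora
3 | Alice
3 | Heidi
3 | Nora

(2, Alice); (2, Alice); (2, Heidi); (2, Heidi); (2, Nora); (2, Nora); (3, Alice); (3, Heidi); (3, Nora)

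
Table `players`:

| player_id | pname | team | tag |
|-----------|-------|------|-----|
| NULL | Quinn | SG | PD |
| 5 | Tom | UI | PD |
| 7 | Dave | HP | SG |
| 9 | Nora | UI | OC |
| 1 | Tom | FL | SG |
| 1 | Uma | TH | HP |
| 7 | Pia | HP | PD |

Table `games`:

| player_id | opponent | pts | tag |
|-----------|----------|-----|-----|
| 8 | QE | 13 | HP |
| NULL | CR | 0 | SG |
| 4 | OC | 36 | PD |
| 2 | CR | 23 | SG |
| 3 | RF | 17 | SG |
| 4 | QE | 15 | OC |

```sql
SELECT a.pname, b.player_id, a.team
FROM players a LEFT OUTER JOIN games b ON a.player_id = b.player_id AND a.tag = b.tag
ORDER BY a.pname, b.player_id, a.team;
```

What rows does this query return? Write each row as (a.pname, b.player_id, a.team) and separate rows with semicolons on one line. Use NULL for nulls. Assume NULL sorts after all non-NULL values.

(Dave, NULL, HP); (Nora, NULL, UI); (Pia, NULL, HP); (Quinn, NULL, SG); (Tom, NULL, FL); (Tom, NULL, UI); (Uma, NULL, TH)

LEFT JOIN keeps every row from `players`; unmatched rows get NULL for `games`'s columns.
Matching on a.player_id = b.player_id AND a.tag = b.tag. A NULL in a compared column never satisfies the condition.
- a row (player_id=NULL, tag=PD): no match → kept, b columns NULL.
- a row (player_id=5, tag=PD): no match → kept, b columns NULL.
- a row (player_id=7, tag=SG): no match → kept, b columns NULL.
- a row (player_id=9, tag=OC): no match → kept, b columns NULL.
- a row (player_id=1, tag=SG): no match → kept, b columns NULL.
- a row (player_id=1, tag=HP): no match → kept, b columns NULL.
- a row (player_id=7, tag=PD): no match → kept, b columns NULL.
After projecting and ordering:
a.pname | b.player_id | a.team
Dave | NULL | HP
Nora | NULL | UI
Pia | NULL | HP
Quinn | NULL | SG
Tom | NULL | FL
Tom | NULL | UI
Uma | NULL | TH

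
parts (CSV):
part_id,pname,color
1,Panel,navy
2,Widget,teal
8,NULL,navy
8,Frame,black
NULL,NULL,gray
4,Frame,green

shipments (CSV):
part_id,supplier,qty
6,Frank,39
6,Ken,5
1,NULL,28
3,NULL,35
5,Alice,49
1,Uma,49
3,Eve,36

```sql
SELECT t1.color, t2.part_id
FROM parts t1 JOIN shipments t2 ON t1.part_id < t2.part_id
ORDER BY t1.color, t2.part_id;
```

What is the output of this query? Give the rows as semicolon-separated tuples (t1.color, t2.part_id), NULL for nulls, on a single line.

(green, 5); (green, 6); (green, 6); (navy, 3); (navy, 3); (navy, 5); (navy, 6); (navy, 6); (teal, 3); (teal, 3); (teal, 5); (teal, 6); (teal, 6)

INNER JOIN keeps only pairs where the ON condition holds.
Matching on t1.part_id < t2.part_id. A NULL in a compared column never satisfies the condition.
- t1 row (part_id=1): matches 5 t2 row(s) → 5 output row(s).
- t1 row (part_id=2): matches 5 t2 row(s) → 5 output row(s).
- t1 row (part_id=8): no match → dropped.
- t1 row (part_id=8): no match → dropped.
- t1 row (part_id=NULL): no match → dropped.
- t1 row (part_id=4): matches 3 t2 row(s) → 3 output row(s).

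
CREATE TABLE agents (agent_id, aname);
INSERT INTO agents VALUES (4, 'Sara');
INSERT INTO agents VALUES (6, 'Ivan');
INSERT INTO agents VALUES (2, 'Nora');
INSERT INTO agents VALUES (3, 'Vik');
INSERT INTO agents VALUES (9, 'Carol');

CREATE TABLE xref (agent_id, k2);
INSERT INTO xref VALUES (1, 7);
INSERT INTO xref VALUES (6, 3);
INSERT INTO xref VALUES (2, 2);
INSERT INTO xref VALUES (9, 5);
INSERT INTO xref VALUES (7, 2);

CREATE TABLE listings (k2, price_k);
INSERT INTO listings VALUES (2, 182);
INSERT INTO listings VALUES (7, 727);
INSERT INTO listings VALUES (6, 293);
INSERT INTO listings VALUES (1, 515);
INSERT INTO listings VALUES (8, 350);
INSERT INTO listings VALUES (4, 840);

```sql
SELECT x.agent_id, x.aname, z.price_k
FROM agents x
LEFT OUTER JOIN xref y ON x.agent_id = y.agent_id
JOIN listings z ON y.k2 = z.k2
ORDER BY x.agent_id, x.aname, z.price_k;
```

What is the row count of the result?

1

Joins associate left-to-right: agents LEFT JOIN xref on agent_id gives 5 intermediate row(s).
Then INNER JOIN `listings z` on k2: keep only rows whose y.k2 appears in z.
Result: 1 row(s).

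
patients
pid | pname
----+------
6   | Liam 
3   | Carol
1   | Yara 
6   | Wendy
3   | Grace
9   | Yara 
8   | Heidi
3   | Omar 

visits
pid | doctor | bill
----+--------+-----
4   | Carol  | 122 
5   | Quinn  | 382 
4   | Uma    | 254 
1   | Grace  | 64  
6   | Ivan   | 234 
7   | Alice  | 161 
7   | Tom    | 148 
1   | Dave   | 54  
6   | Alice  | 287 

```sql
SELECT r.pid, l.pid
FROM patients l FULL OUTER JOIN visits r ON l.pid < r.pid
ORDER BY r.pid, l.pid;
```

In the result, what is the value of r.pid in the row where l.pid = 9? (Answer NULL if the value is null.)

NULL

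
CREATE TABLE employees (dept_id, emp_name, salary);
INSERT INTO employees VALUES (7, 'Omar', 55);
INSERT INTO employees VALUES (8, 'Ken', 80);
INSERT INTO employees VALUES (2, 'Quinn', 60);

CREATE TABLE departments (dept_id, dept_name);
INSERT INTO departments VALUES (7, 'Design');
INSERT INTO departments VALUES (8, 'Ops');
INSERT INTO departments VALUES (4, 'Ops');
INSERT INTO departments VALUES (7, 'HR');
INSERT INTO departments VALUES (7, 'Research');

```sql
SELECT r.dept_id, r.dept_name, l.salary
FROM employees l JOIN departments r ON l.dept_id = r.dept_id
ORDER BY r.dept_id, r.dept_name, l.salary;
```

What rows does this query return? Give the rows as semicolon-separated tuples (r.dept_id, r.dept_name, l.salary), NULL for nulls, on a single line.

INNER JOIN keeps only pairs where the ON condition holds.
Matching on l.dept_id = r.dept_id.
- l[0] dept_id=7 → 3 match(es) in r → 3 row(s).
- l[1] dept_id=8 → 1 match(es) in r → 1 row(s).
- l[2] dept_id=2 → no match; dropped.
After projecting and ordering:
r.dept_id | r.dept_name | l.salary
7 | Design | 55
7 | HR | 55
7 | Research | 55
8 | Ops | 80

(7, Design, 55); (7, HR, 55); (7, Research, 55); (8, Ops, 80)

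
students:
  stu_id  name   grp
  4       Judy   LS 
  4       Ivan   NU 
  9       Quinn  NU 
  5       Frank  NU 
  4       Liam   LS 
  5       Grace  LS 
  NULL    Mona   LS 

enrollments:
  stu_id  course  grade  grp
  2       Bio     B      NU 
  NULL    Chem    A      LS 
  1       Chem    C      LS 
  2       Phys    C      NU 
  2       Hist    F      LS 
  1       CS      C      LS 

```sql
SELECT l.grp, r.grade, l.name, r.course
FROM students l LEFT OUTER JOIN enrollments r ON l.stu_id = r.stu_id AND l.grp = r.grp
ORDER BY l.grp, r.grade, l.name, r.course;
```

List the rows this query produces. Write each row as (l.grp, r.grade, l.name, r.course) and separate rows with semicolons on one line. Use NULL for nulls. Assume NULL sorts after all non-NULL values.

(LS, NULL, Grace, NULL); (LS, NULL, Judy, NULL); (LS, NULL, Liam, NULL); (LS, NULL, Mona, NULL); (NU, NULL, Frank, NULL); (NU, NULL, Ivan, NULL); (NU, NULL, Quinn, NULL)

LEFT JOIN keeps every row from `students`; unmatched rows get NULL for `enrollments`'s columns.
Matching on l.stu_id = r.stu_id AND l.grp = r.grp. A NULL in a compared column never satisfies the condition.
- stu_id=4, grp=LS: no r row matches, row kept with r columns NULL.
- stu_id=4, grp=NU: no r row matches, row kept with r columns NULL.
- stu_id=9, grp=NU: no r row matches, row kept with r columns NULL.
- stu_id=5, grp=NU: no r row matches, row kept with r columns NULL.
- stu_id=4, grp=LS: no r row matches, row kept with r columns NULL.
- stu_id=5, grp=LS: no r row matches, row kept with r columns NULL.
- stu_id=NULL, grp=LS: no r row matches, row kept with r columns NULL.
After projecting and ordering:
l.grp | r.grade | l.name | r.course
LS | NULL | Grace | NULL
LS | NULL | Judy | NULL
LS | NULL | Liam | NULL
LS | NULL | Mona | NULL
NU | NULL | Frank | NULL
NU | NULL | Ivan | NULL
NU | NULL | Quinn | NULL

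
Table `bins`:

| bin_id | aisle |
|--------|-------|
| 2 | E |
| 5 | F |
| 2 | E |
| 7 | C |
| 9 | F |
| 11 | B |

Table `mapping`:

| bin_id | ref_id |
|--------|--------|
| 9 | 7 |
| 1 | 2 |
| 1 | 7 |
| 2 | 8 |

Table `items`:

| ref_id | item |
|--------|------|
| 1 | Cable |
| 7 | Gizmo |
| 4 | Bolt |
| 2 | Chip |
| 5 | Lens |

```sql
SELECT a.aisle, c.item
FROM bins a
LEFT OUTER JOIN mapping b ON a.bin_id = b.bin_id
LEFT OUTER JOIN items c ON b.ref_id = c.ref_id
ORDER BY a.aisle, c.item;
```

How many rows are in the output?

Step 1 — a LEFT JOIN b on bin_id → 6 row(s).
Then LEFT JOIN `items c` on ref_id: each of those 6 rows is kept; rows whose b.ref_id has no match in c get NULL for c's columns.
Result: 6 row(s).

6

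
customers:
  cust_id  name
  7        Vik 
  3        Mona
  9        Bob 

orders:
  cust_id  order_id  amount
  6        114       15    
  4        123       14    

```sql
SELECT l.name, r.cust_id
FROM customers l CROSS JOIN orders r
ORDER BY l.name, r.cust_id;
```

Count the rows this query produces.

CROSS JOIN pairs every row of `customers` with every row of `orders`: 3 × 2 = 6 rows.

6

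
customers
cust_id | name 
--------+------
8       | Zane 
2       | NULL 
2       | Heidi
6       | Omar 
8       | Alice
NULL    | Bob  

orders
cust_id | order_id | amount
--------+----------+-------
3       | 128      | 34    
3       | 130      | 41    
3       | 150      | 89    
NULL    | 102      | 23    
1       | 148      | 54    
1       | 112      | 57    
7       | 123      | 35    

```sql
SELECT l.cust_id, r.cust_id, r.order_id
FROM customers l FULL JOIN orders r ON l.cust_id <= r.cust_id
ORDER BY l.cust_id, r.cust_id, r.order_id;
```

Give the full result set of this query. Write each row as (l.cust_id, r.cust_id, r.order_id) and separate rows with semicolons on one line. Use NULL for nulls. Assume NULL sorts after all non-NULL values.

FULL OUTER JOIN keeps every row from both sides; unmatched rows get NULL for the other side's columns.
Matching on l.cust_id <= r.cust_id. A NULL in a compared column never satisfies the condition.
- l row (cust_id=8): no match → kept, r columns NULL.
- l row (cust_id=2): matches 4 r row(s) → 4 output row(s).
- l row (cust_id=2): matches 4 r row(s) → 4 output row(s).
- l row (cust_id=6): matches 1 r row(s) → 1 output row(s).
- l row (cust_id=8): no match → kept, r columns NULL.
- l row (cust_id=NULL): no match → kept, r columns NULL.
- 3 r row(s) had no l match → kept, l columns NULL.

(2, 3, 128); (2, 3, 128); (2, 3, 130); (2, 3, 130); (2, 3, 150); (2, 3, 150); (2, 7, 123); (2, 7, 123); (6, 7, 123); (8, NULL, NULL); (8, NULL, NULL); (NULL, 1, 112); (NULL, 1, 148); (NULL, NULL, 102); (NULL, NULL, NULL)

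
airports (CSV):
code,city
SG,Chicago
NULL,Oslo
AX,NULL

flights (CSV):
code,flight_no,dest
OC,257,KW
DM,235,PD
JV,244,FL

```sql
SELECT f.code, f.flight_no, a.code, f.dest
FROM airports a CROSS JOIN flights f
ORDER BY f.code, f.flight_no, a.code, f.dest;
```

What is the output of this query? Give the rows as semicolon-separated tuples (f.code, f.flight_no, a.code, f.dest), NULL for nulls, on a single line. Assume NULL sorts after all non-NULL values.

(DM, 235, AX, PD); (DM, 235, SG, PD); (DM, 235, NULL, PD); (JV, 244, AX, FL); (JV, 244, SG, FL); (JV, 244, NULL, FL); (OC, 257, AX, KW); (OC, 257, SG, KW); (OC, 257, NULL, KW)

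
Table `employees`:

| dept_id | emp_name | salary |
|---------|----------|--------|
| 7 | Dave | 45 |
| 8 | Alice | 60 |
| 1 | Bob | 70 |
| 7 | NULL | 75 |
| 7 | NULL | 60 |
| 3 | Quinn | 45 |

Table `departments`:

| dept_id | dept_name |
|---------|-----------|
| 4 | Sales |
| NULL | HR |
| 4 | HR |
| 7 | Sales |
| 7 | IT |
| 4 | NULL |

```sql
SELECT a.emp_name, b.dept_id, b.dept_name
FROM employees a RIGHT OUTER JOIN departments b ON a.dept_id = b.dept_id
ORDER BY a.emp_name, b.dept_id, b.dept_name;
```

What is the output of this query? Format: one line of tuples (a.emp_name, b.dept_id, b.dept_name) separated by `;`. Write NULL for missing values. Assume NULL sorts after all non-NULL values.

RIGHT JOIN keeps every row from `departments`; unmatched rows get NULL for `employees`'s columns.
Matching on a.dept_id = b.dept_id. A NULL in a compared column never satisfies the condition.
Matched pairs: 6; unmatched b rows kept: 4.

(Dave, 7, IT); (Dave, 7, Sales); (NULL, 4, HR); (NULL, 4, Sales); (NULL, 4, NULL); (NULL, 7, IT); (NULL, 7, IT); (NULL, 7, Sales); (NULL, 7, Sales); (NULL, NULL, HR)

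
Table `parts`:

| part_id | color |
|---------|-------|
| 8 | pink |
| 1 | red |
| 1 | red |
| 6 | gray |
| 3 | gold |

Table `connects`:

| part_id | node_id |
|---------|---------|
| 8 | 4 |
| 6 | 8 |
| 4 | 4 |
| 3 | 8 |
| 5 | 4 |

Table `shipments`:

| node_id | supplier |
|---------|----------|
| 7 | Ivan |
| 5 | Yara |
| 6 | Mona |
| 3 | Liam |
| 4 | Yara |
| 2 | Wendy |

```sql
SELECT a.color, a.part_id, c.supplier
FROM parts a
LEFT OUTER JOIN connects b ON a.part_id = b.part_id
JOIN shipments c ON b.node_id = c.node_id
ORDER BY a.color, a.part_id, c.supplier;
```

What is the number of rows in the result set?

1

Evaluate left to right. First `parts a LEFT JOIN connects b` on part_id: 5 row(s).
Then INNER JOIN `shipments c` on node_id: keep only rows whose b.node_id appears in c.
Result: 1 row(s).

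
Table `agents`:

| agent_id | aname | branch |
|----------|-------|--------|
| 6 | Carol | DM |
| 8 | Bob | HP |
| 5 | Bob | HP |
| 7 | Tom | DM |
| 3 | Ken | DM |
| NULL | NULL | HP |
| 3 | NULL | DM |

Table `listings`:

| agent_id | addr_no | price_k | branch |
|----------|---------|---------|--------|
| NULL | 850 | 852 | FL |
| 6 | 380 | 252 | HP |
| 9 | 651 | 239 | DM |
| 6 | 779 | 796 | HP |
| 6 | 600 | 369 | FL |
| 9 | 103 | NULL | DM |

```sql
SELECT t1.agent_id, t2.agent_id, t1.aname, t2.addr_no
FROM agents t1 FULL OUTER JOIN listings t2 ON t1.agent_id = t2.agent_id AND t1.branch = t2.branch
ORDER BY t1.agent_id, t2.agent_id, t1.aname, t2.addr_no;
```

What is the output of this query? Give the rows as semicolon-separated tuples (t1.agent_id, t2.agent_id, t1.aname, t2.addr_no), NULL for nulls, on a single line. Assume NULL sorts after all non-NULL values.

(3, NULL, Ken, NULL); (3, NULL, NULL, NULL); (5, NULL, Bob, NULL); (6, NULL, Carol, NULL); (7, NULL, Tom, NULL); (8, NULL, Bob, NULL); (NULL, 6, NULL, 380); (NULL, 6, NULL, 600); (NULL, 6, NULL, 779); (NULL, 9, NULL, 103); (NULL, 9, NULL, 651); (NULL, NULL, NULL, 850); (NULL, NULL, NULL, NULL)

FULL OUTER JOIN keeps every row from both sides; unmatched rows get NULL for the other side's columns.
Matching on t1.agent_id = t2.agent_id AND t1.branch = t2.branch. A NULL in a compared column never satisfies the condition.
Matched pairs: 0; unmatched t1 rows kept: 7; unmatched t2 rows kept: 6.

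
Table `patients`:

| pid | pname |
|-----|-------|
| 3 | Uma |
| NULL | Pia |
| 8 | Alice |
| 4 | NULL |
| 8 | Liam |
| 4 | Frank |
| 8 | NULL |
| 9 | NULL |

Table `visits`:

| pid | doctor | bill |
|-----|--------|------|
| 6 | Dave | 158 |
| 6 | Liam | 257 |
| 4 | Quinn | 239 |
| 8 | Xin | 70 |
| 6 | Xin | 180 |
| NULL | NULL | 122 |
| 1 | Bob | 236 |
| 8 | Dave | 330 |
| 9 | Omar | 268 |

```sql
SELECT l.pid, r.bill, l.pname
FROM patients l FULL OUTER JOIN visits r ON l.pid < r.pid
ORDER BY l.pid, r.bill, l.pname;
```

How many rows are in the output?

FULL OUTER JOIN keeps every row from both sides; unmatched rows get NULL for the other side's columns.
Matching on l.pid < r.pid. A NULL in a compared column never satisfies the condition.
- l row (pid=3): matches 7 r row(s) → 7 output row(s).
- l row (pid=NULL): no match → kept, r columns NULL.
- l row (pid=8): matches 1 r row(s) → 1 output row(s).
- l row (pid=4): matches 6 r row(s) → 6 output row(s).
- l row (pid=8): matches 1 r row(s) → 1 output row(s).
- l row (pid=4): matches 6 r row(s) → 6 output row(s).
- l row (pid=8): matches 1 r row(s) → 1 output row(s).
- l row (pid=9): no match → kept, r columns NULL.
- plus 2 unmatched r row(s), each kept with NULL l columns.
Total: 22 matched + 4 padded = 26 rows.

26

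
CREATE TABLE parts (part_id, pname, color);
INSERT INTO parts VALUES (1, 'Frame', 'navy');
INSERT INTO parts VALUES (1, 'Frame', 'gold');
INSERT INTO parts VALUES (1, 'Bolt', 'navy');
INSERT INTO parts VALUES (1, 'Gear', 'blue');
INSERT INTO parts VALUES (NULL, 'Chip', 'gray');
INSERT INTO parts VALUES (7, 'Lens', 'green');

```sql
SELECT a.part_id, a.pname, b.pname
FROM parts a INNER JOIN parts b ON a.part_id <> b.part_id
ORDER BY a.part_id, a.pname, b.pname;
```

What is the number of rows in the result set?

8

INNER JOIN keeps only pairs where the ON condition holds.
Matching on a.part_id <> b.part_id. A NULL in a compared column never satisfies the condition.
- a[0] part_id=1 → 1 match(es) in b → 1 row(s).
- a[1] part_id=1 → 1 match(es) in b → 1 row(s).
- a[2] part_id=1 → 1 match(es) in b → 1 row(s).
- a[3] part_id=1 → 1 match(es) in b → 1 row(s).
- a[4] part_id=NULL → no match; dropped.
- a[5] part_id=7 → 4 match(es) in b → 4 row(s).
Total: 8 rows.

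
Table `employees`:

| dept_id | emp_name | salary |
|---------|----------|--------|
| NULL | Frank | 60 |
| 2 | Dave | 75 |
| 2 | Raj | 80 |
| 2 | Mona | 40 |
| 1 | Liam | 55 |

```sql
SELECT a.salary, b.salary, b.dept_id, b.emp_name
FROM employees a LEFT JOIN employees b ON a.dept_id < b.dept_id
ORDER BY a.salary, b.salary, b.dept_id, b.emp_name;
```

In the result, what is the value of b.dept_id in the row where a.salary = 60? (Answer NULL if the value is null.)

LEFT JOIN keeps every row from `employees a`; unmatched rows get NULL for `employees b`'s columns.
Matching on a.dept_id < b.dept_id. A NULL in a compared column never satisfies the condition.
- a (dept_id=NULL) has no partner → padded with NULL.
- a (dept_id=2) has no partner → padded with NULL.
- a (dept_id=2) has no partner → padded with NULL.
- a (dept_id=2) has no partner → padded with NULL.
- a (dept_id=1) pairs with 3 row(s) of b.

NULL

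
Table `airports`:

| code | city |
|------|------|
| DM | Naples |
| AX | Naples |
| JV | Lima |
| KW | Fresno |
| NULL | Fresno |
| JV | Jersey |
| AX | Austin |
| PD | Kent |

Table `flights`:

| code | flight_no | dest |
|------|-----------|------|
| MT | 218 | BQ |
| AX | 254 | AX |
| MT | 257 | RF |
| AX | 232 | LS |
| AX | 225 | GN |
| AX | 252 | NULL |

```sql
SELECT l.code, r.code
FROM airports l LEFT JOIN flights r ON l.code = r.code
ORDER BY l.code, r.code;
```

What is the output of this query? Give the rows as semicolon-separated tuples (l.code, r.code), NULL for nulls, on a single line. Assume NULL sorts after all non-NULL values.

(AX, AX); (AX, AX); (AX, AX); (AX, AX); (AX, AX); (AX, AX); (AX, AX); (AX, AX); (DM, NULL); (JV, NULL); (JV, NULL); (KW, NULL); (PD, NULL); (NULL, NULL)

LEFT JOIN keeps every row from `airports`; unmatched rows get NULL for `flights`'s columns.
Matching on l.code = r.code. A NULL in a compared column never satisfies the condition.
- l (code=DM) has no partner → padded with NULL.
- l (code=AX) pairs with 4 row(s) of r.
- l (code=JV) has no partner → padded with NULL.
- l (code=KW) has no partner → padded with NULL.
- l (code=NULL) has no partner → padded with NULL.
- l (code=JV) has no partner → padded with NULL.
- l (code=AX) pairs with 4 row(s) of r.
- l (code=PD) has no partner → padded with NULL.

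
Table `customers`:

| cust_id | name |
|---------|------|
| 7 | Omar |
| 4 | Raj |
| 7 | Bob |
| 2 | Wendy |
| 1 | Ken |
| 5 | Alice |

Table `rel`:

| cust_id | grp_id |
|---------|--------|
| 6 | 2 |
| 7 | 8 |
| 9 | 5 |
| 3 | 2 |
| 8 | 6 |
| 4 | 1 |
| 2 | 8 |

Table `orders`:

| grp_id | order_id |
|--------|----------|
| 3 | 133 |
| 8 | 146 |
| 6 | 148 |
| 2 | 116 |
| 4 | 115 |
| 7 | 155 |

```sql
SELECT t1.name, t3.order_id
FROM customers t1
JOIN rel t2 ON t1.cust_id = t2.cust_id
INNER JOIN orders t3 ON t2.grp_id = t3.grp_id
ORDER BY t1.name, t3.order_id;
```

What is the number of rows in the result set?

3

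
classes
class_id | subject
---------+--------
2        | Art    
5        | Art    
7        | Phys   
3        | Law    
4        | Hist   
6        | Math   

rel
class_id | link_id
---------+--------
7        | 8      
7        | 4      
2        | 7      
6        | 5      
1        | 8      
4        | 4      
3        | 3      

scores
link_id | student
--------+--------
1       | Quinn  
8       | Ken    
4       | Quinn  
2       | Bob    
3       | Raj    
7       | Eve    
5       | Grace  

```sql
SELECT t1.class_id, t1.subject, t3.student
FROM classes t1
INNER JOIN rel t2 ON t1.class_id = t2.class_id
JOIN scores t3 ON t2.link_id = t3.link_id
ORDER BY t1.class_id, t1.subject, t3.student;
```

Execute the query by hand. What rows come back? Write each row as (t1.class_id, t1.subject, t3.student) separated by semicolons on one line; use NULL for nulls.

(2, Art, Eve); (3, Law, Raj); (4, Hist, Quinn); (6, Math, Grace); (7, Phys, Ken); (7, Phys, Quinn)

Step 1 — t1 INNER JOIN t2 on class_id → 6 row(s).
Then INNER JOIN `scores t3` on link_id: keep only rows whose t2.link_id appears in t3.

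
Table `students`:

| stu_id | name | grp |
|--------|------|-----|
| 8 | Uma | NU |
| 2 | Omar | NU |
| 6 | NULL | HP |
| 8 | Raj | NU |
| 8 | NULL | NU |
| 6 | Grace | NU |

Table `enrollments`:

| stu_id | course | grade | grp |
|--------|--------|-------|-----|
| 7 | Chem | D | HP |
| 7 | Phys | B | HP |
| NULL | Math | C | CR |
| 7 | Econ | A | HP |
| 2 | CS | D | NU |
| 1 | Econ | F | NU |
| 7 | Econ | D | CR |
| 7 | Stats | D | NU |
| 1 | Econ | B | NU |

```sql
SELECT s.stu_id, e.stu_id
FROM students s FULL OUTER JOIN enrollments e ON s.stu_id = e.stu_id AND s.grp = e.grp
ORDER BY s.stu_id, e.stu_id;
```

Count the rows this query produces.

14

FULL OUTER JOIN keeps every row from both sides; unmatched rows get NULL for the other side's columns.
Matching on s.stu_id = e.stu_id AND s.grp = e.grp. A NULL in a compared column never satisfies the condition.
- s (stu_id=8, grp=NU) has no partner → padded with NULL.
- s (stu_id=2, grp=NU) pairs with 1 row(s) of e.
- s (stu_id=6, grp=HP) has no partner → padded with NULL.
- s (stu_id=8, grp=NU) has no partner → padded with NULL.
- s (stu_id=8, grp=NU) has no partner → padded with NULL.
- s (stu_id=6, grp=NU) has no partner → padded with NULL.
- 8 e row(s) had no s match → kept, s columns NULL.
Total: 1 matched + 13 padded = 14 rows.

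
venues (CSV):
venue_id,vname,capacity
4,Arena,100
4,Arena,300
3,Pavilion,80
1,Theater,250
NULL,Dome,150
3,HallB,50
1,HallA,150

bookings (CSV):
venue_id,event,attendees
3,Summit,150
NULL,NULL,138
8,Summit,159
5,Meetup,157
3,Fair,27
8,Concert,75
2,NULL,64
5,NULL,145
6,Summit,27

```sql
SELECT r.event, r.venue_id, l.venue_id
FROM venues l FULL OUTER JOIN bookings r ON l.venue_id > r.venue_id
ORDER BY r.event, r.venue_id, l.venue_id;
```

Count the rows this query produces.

FULL OUTER JOIN keeps every row from both sides; unmatched rows get NULL for the other side's columns.
Matching on l.venue_id > r.venue_id. A NULL in a compared column never satisfies the condition.
- l[0] venue_id=4 → 3 match(es) in r → 3 row(s).
- l[1] venue_id=4 → 3 match(es) in r → 3 row(s).
- l[2] venue_id=3 → 1 match(es) in r → 1 row(s).
- l[3] venue_id=1 → no match; kept with NULLs on the r side.
- l[4] venue_id=NULL → no match; kept with NULLs on the r side.
- l[5] venue_id=3 → 1 match(es) in r → 1 row(s).
- l[6] venue_id=1 → no match; kept with NULLs on the r side.
- 6 r row(s) had no l match → kept, l columns NULL.
Total: 8 matched + 9 padded = 17 rows.

17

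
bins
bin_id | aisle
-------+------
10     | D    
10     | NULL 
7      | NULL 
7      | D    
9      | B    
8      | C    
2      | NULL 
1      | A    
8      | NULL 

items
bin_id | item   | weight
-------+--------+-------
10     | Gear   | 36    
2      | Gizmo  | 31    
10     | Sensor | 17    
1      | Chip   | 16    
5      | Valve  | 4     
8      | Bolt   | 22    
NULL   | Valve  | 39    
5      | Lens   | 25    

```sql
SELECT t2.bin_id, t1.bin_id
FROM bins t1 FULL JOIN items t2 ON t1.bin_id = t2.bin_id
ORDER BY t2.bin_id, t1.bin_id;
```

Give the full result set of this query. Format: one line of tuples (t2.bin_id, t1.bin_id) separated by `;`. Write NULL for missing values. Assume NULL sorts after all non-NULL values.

FULL OUTER JOIN keeps every row from both sides; unmatched rows get NULL for the other side's columns.
Matching on t1.bin_id = t2.bin_id. A NULL in a compared column never satisfies the condition.
Matched pairs: 8; unmatched t1 rows kept: 3; unmatched t2 rows kept: 3.

(1, 1); (2, 2); (5, NULL); (5, NULL); (8, 8); (8, 8); (10, 10); (10, 10); (10, 10); (10, 10); (NULL, 7); (NULL, 7); (NULL, 9); (NULL, NULL)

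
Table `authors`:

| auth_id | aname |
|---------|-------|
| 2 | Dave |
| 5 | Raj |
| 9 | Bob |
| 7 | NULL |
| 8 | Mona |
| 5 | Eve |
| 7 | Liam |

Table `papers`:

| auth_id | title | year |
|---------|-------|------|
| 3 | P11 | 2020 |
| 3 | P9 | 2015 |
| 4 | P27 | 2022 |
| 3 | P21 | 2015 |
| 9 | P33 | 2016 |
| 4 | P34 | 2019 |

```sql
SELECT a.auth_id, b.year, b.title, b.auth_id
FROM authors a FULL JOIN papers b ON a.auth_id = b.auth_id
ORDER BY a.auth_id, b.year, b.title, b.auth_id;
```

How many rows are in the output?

12

FULL OUTER JOIN keeps every row from both sides; unmatched rows get NULL for the other side's columns.
Matching on a.auth_id = b.auth_id.
Matched pairs: 1; unmatched a rows kept: 6; unmatched b rows kept: 5.
Total: 1 matched + 11 padded = 12 rows.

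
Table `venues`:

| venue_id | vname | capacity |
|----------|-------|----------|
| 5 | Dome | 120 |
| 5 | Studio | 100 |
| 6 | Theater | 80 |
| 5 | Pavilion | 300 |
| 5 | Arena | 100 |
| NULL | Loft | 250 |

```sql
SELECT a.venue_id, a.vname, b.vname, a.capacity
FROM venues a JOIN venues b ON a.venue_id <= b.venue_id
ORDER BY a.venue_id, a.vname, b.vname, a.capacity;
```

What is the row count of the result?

21

INNER JOIN keeps only pairs where the ON condition holds.
Matching on a.venue_id <= b.venue_id. A NULL in a compared column never satisfies the condition.
Matched pairs: 21.
Total: 21 rows.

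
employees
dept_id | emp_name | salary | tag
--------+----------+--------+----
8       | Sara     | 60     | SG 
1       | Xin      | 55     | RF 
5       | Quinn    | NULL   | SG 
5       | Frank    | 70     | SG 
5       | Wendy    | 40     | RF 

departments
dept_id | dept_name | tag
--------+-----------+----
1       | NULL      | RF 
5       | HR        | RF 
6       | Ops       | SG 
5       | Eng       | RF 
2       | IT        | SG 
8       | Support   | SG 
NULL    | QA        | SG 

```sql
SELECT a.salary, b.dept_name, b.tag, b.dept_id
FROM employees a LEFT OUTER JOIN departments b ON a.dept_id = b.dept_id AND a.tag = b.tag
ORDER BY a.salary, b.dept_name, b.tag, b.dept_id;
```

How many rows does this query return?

6

LEFT JOIN keeps every row from `employees`; unmatched rows get NULL for `departments`'s columns.
Matching on a.dept_id = b.dept_id AND a.tag = b.tag. A NULL in a compared column never satisfies the condition.
- a row (dept_id=8, tag=SG): matches 1 b row(s) → 1 output row(s).
- a row (dept_id=1, tag=RF): matches 1 b row(s) → 1 output row(s).
- a row (dept_id=5, tag=SG): no match → kept, b columns NULL.
- a row (dept_id=5, tag=SG): no match → kept, b columns NULL.
- a row (dept_id=5, tag=RF): matches 2 b row(s) → 2 output row(s).
Total: 4 matched + 2 padded = 6 rows.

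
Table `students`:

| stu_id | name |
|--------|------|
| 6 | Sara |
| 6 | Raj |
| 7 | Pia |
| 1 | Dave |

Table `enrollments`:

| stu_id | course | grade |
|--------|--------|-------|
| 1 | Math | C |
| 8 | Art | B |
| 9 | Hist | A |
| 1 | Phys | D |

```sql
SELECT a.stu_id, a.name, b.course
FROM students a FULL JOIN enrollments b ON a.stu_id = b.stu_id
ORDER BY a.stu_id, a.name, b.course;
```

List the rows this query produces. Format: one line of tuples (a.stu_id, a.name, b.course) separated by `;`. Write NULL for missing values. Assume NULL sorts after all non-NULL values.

(1, Dave, Math); (1, Dave, Phys); (6, Raj, NULL); (6, Sara, NULL); (7, Pia, NULL); (NULL, NULL, Art); (NULL, NULL, Hist)

FULL OUTER JOIN keeps every row from both sides; unmatched rows get NULL for the other side's columns.
Matching on a.stu_id = b.stu_id.
- a[0] stu_id=6 → no match; kept with NULLs on the b side.
- a[1] stu_id=6 → no match; kept with NULLs on the b side.
- a[2] stu_id=7 → no match; kept with NULLs on the b side.
- a[3] stu_id=1 → 2 match(es) in b → 2 row(s).
- plus 2 unmatched b row(s), each kept with NULL a columns.
After projecting and ordering:
a.stu_id | a.name | b.course
1 | Dave | Math
1 | Dave | Phys
6 | Raj | NULL
6 | Sara | NULL
7 | Pia | NULL
NULL | NULL | Art
NULL | NULL | Hist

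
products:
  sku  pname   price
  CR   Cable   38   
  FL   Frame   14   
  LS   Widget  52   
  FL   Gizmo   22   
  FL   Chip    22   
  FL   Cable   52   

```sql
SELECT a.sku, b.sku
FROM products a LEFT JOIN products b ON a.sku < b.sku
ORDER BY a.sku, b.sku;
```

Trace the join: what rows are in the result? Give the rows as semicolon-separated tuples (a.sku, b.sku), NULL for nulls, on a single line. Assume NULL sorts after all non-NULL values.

(CR, FL); (CR, FL); (CR, FL); (CR, FL); (CR, LS); (FL, LS); (FL, LS); (FL, LS); (FL, LS); (LS, NULL)

LEFT JOIN keeps every row from `products a`; unmatched rows get NULL for `products b`'s columns.
Matching on a.sku < b.sku.
- a[0] sku=CR → 5 match(es) in b → 5 row(s).
- a[1] sku=FL → 1 match(es) in b → 1 row(s).
- a[2] sku=LS → no match; kept with NULLs on the b side.
- a[3] sku=FL → 1 match(es) in b → 1 row(s).
- a[4] sku=FL → 1 match(es) in b → 1 row(s).
- a[5] sku=FL → 1 match(es) in b → 1 row(s).
After projecting and ordering:
a.sku | b.sku
CR | FL
CR | FL
CR | FL
CR | FL
CR | LS
FL | LS
FL | LS
FL | LS
FL | LS
LS | NULL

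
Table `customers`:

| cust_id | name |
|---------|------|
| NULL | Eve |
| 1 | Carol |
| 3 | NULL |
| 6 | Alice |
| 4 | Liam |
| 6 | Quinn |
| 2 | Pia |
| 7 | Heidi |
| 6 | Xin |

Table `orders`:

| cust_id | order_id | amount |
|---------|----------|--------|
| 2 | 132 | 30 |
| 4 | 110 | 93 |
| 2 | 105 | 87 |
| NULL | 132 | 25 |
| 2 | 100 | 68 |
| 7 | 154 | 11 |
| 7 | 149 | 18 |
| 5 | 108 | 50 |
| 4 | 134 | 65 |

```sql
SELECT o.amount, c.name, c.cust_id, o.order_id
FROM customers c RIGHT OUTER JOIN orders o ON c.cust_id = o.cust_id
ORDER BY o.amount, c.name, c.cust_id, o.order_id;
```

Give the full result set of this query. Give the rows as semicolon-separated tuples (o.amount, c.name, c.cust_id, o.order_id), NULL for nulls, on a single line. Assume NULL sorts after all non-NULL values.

RIGHT JOIN keeps every row from `orders`; unmatched rows get NULL for `customers`'s columns.
Matching on c.cust_id = o.cust_id. A NULL in a compared column never satisfies the condition.
Matched pairs: 7; unmatched o rows kept: 2.

(11, Heidi, 7, 154); (18, Heidi, 7, 149); (25, NULL, NULL, 132); (30, Pia, 2, 132); (50, NULL, NULL, 108); (65, Liam, 4, 134); (68, Pia, 2, 100); (87, Pia, 2, 105); (93, Liam, 4, 110)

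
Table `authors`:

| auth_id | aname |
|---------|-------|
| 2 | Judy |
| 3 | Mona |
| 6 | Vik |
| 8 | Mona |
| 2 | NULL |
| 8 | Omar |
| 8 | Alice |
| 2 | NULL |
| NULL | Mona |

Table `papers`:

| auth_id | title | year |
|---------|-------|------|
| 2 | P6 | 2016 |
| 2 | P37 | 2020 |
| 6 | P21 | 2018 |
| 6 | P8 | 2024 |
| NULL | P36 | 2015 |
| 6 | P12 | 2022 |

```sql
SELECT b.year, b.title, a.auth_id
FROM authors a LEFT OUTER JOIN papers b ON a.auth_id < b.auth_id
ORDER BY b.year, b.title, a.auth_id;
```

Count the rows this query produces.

LEFT JOIN keeps every row from `authors`; unmatched rows get NULL for `papers`'s columns.
Matching on a.auth_id < b.auth_id. A NULL in a compared column never satisfies the condition.
- a[0] auth_id=2 → 3 match(es) in b → 3 row(s).
- a[1] auth_id=3 → 3 match(es) in b → 3 row(s).
- a[2] auth_id=6 → no match; kept with NULLs on the b side.
- a[3] auth_id=8 → no match; kept with NULLs on the b side.
- a[4] auth_id=2 → 3 match(es) in b → 3 row(s).
- a[5] auth_id=8 → no match; kept with NULLs on the b side.
- a[6] auth_id=8 → no match; kept with NULLs on the b side.
- a[7] auth_id=2 → 3 match(es) in b → 3 row(s).
- a[8] auth_id=NULL → no match; kept with NULLs on the b side.
Total: 12 matched + 5 padded = 17 rows.

17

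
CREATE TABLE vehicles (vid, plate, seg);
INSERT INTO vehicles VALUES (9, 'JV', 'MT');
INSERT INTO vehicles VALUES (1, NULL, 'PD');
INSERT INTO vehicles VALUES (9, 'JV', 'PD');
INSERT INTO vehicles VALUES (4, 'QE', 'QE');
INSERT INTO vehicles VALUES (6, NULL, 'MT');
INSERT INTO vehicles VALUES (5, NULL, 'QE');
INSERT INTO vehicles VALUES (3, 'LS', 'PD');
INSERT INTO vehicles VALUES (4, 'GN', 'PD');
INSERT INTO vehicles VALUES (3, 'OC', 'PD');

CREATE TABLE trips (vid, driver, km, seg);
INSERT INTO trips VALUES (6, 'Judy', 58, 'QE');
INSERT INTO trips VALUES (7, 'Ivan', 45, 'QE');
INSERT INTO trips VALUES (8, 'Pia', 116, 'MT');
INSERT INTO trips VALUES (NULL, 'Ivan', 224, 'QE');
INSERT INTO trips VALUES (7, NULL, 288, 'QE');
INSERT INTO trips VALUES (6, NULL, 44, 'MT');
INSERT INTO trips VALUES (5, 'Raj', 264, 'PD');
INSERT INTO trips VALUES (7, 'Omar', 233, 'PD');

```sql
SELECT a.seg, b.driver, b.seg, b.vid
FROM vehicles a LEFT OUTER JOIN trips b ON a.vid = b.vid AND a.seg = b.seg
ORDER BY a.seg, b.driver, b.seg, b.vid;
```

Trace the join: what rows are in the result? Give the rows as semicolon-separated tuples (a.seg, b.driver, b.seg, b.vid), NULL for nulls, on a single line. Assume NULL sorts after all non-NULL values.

LEFT JOIN keeps every row from `vehicles`; unmatched rows get NULL for `trips`'s columns.
Matching on a.vid = b.vid AND a.seg = b.seg. A NULL in a compared column never satisfies the condition.
- a[0] vid=9, seg=MT → no match; kept with NULLs on the b side.
- a[1] vid=1, seg=PD → no match; kept with NULLs on the b side.
- a[2] vid=9, seg=PD → no match; kept with NULLs on the b side.
- a[3] vid=4, seg=QE → no match; kept with NULLs on the b side.
- a[4] vid=6, seg=MT → 1 match(es) in b → 1 row(s).
- a[5] vid=5, seg=QE → no match; kept with NULLs on the b side.
- a[6] vid=3, seg=PD → no match; kept with NULLs on the b side.
- a[7] vid=4, seg=PD → no match; kept with NULLs on the b side.
- a[8] vid=3, seg=PD → no match; kept with NULLs on the b side.
After projecting and ordering:
a.seg | b.driver | b.seg | b.vid
MT | NULL | MT | 6
MT | NULL | NULL | NULL
PD | NULL | NULL | NULL
PD | NULL | NULL | NULL
PD | NULL | NULL | NULL
PD | NULL | NULL | NULL
PD | NULL | NULL | NULL
QE | NULL | NULL | NULL
QE | NULL | NULL | NULL

(MT, NULL, MT, 6); (MT, NULL, NULL, NULL); (PD, NULL, NULL, NULL); (PD, NULL, NULL, NULL); (PD, NULL, NULL, NULL); (PD, NULL, NULL, NULL); (PD, NULL, NULL, NULL); (QE, NULL, NULL, NULL); (QE, NULL, NULL, NULL)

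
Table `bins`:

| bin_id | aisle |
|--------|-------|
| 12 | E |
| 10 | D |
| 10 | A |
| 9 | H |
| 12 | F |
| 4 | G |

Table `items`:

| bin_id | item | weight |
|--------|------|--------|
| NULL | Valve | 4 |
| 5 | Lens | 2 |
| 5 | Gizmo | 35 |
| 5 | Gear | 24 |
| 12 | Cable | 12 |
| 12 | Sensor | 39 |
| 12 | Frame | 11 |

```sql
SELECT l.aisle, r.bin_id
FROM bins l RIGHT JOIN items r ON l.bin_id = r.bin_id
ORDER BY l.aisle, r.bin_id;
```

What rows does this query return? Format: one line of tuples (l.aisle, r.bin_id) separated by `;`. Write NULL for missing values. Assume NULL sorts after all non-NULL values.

(E, 12); (E, 12); (E, 12); (F, 12); (F, 12); (F, 12); (NULL, 5); (NULL, 5); (NULL, 5); (NULL, NULL)

RIGHT JOIN keeps every row from `items`; unmatched rows get NULL for `bins`'s columns.
Matching on l.bin_id = r.bin_id. A NULL in a compared column never satisfies the condition.
- bin_id=12: 3 matching r row(s), so 3 row(s) emitted.
- bin_id=10: no matching r row.
- bin_id=10: no matching r row.
- bin_id=9: no matching r row.
- bin_id=12: 3 matching r row(s), so 3 row(s) emitted.
- bin_id=4: no matching r row.
- 4 r row(s) had no l match → kept, l columns NULL.
After projecting and ordering:
l.aisle | r.bin_id
E | 12
E | 12
E | 12
F | 12
F | 12
F | 12
NULL | 5
NULL | 5
NULL | 5
NULL | NULL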